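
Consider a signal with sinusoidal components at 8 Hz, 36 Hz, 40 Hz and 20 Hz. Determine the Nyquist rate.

Highest-frequency component: 40 Hz.
Nyquist rate = 2 × 40 Hz = 80 Hz.

80 Hz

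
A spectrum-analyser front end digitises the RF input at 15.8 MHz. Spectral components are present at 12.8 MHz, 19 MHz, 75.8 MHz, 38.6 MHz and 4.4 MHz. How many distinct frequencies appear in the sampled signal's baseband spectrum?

fs/2 = 7.9 MHz.
12.8 MHz > fs/2 = 7.9 MHz, folds to fs − 12.8 MHz = 3 MHz.
19 MHz mod fs = 3.2 MHz.
3.2 MHz ≤ fs/2 = 7.9 MHz, appears at 3.2 MHz.
75.8 MHz mod fs = 12.6 MHz.
12.6 MHz > fs/2 = 7.9 MHz, folds to fs − 12.6 MHz = 3.2 MHz.
38.6 MHz mod fs = 7 MHz.
7 MHz ≤ fs/2 = 7.9 MHz, appears at 7 MHz.
4.4 MHz ≤ fs/2 = 7.9 MHz, passes unchanged.
Distinct values: {3 MHz, 3.2 MHz, 4.4 MHz, 7 MHz} → 4.

4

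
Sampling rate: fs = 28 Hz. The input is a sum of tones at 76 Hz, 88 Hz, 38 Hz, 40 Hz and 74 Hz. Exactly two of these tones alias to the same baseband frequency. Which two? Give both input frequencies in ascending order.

38 Hz, 74 Hz

fs/2 = 14 Hz.
76 Hz mod fs = 20 Hz.
20 Hz > fs/2 = 14 Hz, folds to fs − 20 Hz = 8 Hz.
88 Hz mod fs = 4 Hz.
4 Hz ≤ fs/2 = 14 Hz, appears at 4 Hz.
38 Hz mod fs = 10 Hz.
10 Hz ≤ fs/2 = 14 Hz, appears at 10 Hz.
40 Hz mod fs = 12 Hz.
12 Hz ≤ fs/2 = 14 Hz, appears at 12 Hz.
74 Hz mod fs = 18 Hz.
18 Hz > fs/2 = 14 Hz, folds to fs − 18 Hz = 10 Hz.
38 Hz and 74 Hz both map to 10 Hz.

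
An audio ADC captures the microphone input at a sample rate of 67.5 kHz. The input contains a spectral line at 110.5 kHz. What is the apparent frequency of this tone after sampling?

110.5 kHz mod fs = 43 kHz.
43 kHz > fs/2 = 33.75 kHz, folds to fs − 43 kHz = 24.5 kHz.

24.5 kHz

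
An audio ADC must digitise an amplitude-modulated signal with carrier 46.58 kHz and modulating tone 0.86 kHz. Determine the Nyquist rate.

AM sidebands sit at fc ± fm = 45.72 kHz and 47.44 kHz.
Highest-frequency component: 47.44 kHz.
Nyquist rate = 2 × 47.44 kHz = 94.88 kHz.

94.88 kHz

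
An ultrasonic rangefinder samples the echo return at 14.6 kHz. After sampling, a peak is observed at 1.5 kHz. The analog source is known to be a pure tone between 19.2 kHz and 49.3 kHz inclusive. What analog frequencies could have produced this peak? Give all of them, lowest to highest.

27.7 kHz, 30.7 kHz, 42.3 kHz, 45.3 kHz

Frequencies that alias to 1.5 kHz are k·fs ± 1.5 kHz for integer k ≥ 0.
k=0: 1.5 kHz.
k=1: 13.1 kHz, 16.1 kHz.
k=2: 27.7 kHz, 30.7 kHz.
k=3: 42.3 kHz, 45.3 kHz.
k=4: 56.9 kHz, 59.9 kHz.
Within [19.2 kHz, 49.3 kHz]: 27.7 kHz, 30.7 kHz, 42.3 kHz, 45.3 kHz.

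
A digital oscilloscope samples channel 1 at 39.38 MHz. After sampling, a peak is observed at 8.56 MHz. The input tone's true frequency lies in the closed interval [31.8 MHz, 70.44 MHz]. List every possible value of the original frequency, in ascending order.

47.94 MHz, 70.2 MHz

Frequencies that alias to 8.56 MHz are k·fs ± 8.56 MHz for integer k ≥ 0.
k=0: 8.56 MHz.
k=1: 30.82 MHz, 47.94 MHz.
k=2: 70.2 MHz, 87.32 MHz.
k=3: 109.58 MHz, 126.7 MHz.
Within [31.8 MHz, 70.44 MHz]: 47.94 MHz, 70.2 MHz.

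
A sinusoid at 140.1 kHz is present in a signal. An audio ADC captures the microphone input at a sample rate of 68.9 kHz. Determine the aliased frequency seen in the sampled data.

140.1 kHz mod fs = 2.3 kHz.
2.3 kHz ≤ fs/2 = 34.45 kHz, appears at 2.3 kHz.

2.3 kHz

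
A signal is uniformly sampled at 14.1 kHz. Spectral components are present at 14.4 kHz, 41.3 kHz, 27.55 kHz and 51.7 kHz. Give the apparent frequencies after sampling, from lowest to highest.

0.3 kHz, 0.65 kHz, 1 kHz, 4.7 kHz

fs/2 = 7.05 kHz.
14.4 kHz mod fs = 0.3 kHz.
0.3 kHz ≤ fs/2 = 7.05 kHz, appears at 0.3 kHz.
41.3 kHz mod fs = 13.1 kHz.
13.1 kHz > fs/2 = 7.05 kHz, folds to fs − 13.1 kHz = 1 kHz.
27.55 kHz mod fs = 13.45 kHz.
13.45 kHz > fs/2 = 7.05 kHz, folds to fs − 13.45 kHz = 0.65 kHz.
51.7 kHz mod fs = 9.4 kHz.
9.4 kHz > fs/2 = 7.05 kHz, folds to fs − 9.4 kHz = 4.7 kHz.
Distinct values: {0.3 kHz, 0.65 kHz, 1 kHz, 4.7 kHz}.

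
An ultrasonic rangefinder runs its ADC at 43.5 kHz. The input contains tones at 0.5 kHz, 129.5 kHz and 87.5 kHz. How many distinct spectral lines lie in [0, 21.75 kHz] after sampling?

2

fs/2 = 21.75 kHz.
0.5 kHz ≤ fs/2 = 21.75 kHz, passes unchanged.
129.5 kHz mod fs = 42.5 kHz.
42.5 kHz > fs/2 = 21.75 kHz, folds to fs − 42.5 kHz = 1 kHz.
87.5 kHz mod fs = 0.5 kHz.
0.5 kHz ≤ fs/2 = 21.75 kHz, appears at 0.5 kHz.
Distinct values: {0.5 kHz, 1 kHz} → 2.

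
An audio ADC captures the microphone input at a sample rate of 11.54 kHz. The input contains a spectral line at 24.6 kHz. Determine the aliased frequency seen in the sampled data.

1.52 kHz

24.6 kHz mod fs = 1.52 kHz.
1.52 kHz ≤ fs/2 = 5.77 kHz, appears at 1.52 kHz.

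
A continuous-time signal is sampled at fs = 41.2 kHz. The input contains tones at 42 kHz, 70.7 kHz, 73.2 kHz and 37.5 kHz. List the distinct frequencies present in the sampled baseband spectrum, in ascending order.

0.8 kHz, 3.7 kHz, 9.2 kHz, 11.7 kHz

fs/2 = 20.6 kHz.
42 kHz mod fs = 0.8 kHz.
0.8 kHz ≤ fs/2 = 20.6 kHz, appears at 0.8 kHz.
70.7 kHz mod fs = 29.5 kHz.
29.5 kHz > fs/2 = 20.6 kHz, folds to fs − 29.5 kHz = 11.7 kHz.
73.2 kHz mod fs = 32 kHz.
32 kHz > fs/2 = 20.6 kHz, folds to fs − 32 kHz = 9.2 kHz.
37.5 kHz > fs/2 = 20.6 kHz, folds to fs − 37.5 kHz = 3.7 kHz.
Distinct values: {0.8 kHz, 3.7 kHz, 9.2 kHz, 11.7 kHz}.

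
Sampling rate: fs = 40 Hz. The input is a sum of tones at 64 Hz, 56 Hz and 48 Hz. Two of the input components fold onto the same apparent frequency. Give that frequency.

16 Hz

fs/2 = 20 Hz.
64 Hz mod fs = 24 Hz.
24 Hz > fs/2 = 20 Hz, folds to fs − 24 Hz = 16 Hz.
56 Hz mod fs = 16 Hz.
16 Hz ≤ fs/2 = 20 Hz, appears at 16 Hz.
48 Hz mod fs = 8 Hz.
8 Hz ≤ fs/2 = 20 Hz, appears at 8 Hz.
56 Hz and 64 Hz both map to 16 Hz.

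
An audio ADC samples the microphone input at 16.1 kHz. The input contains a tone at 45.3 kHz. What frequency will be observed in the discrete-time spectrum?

3 kHz

45.3 kHz mod fs = 13.1 kHz.
13.1 kHz > fs/2 = 8.05 kHz, folds to fs − 13.1 kHz = 3 kHz.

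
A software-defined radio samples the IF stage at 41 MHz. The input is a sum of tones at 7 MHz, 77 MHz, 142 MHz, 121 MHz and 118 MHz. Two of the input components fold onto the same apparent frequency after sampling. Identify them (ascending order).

77 MHz, 118 MHz

fs/2 = 20.5 MHz.
7 MHz ≤ fs/2 = 20.5 MHz, passes unchanged.
77 MHz mod fs = 36 MHz.
36 MHz > fs/2 = 20.5 MHz, folds to fs − 36 MHz = 5 MHz.
142 MHz mod fs = 19 MHz.
19 MHz ≤ fs/2 = 20.5 MHz, appears at 19 MHz.
121 MHz mod fs = 39 MHz.
39 MHz > fs/2 = 20.5 MHz, folds to fs − 39 MHz = 2 MHz.
118 MHz mod fs = 36 MHz.
36 MHz > fs/2 = 20.5 MHz, folds to fs − 36 MHz = 5 MHz.
77 MHz and 118 MHz both map to 5 MHz.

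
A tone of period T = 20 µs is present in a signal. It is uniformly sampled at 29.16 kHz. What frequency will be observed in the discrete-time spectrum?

8.32 kHz

T = 20 µs → f = 1/T = 50 kHz.
50 kHz mod fs = 20.84 kHz.
20.84 kHz > fs/2 = 14.58 kHz, folds to fs − 20.84 kHz = 8.32 kHz.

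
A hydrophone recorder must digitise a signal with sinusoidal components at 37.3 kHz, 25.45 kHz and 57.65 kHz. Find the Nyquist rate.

Highest-frequency component: 57.65 kHz.
Nyquist rate = 2 × 57.65 kHz = 115.3 kHz.

115.3 kHz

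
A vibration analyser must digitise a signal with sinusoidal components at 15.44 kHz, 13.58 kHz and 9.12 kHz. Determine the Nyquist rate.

Highest-frequency component: 15.44 kHz.
Nyquist rate = 2 × 15.44 kHz = 30.88 kHz.

30.88 kHz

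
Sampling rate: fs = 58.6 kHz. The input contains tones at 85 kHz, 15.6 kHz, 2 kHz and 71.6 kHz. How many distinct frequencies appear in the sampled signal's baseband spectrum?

4

fs/2 = 29.3 kHz.
85 kHz mod fs = 26.4 kHz.
26.4 kHz ≤ fs/2 = 29.3 kHz, appears at 26.4 kHz.
15.6 kHz ≤ fs/2 = 29.3 kHz, passes unchanged.
2 kHz ≤ fs/2 = 29.3 kHz, passes unchanged.
71.6 kHz mod fs = 13 kHz.
13 kHz ≤ fs/2 = 29.3 kHz, appears at 13 kHz.
Distinct values: {2 kHz, 13 kHz, 15.6 kHz, 26.4 kHz} → 4.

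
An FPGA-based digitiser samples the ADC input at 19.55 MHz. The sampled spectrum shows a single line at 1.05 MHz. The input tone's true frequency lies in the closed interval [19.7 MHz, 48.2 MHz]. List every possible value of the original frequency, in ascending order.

Frequencies that alias to 1.05 MHz are k·fs ± 1.05 MHz for integer k ≥ 0.
k=0: 1.05 MHz.
k=1: 18.5 MHz, 20.6 MHz.
k=2: 38.05 MHz, 40.15 MHz.
k=3: 57.6 MHz, 59.7 MHz.
Within [19.7 MHz, 48.2 MHz]: 20.6 MHz, 38.05 MHz, 40.15 MHz.

20.6 MHz, 38.05 MHz, 40.15 MHz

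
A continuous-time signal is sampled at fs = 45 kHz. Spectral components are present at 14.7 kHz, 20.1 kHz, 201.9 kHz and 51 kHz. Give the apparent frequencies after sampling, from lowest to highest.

fs/2 = 22.5 kHz.
14.7 kHz ≤ fs/2 = 22.5 kHz, passes unchanged.
20.1 kHz ≤ fs/2 = 22.5 kHz, passes unchanged.
201.9 kHz mod fs = 21.9 kHz.
21.9 kHz ≤ fs/2 = 22.5 kHz, appears at 21.9 kHz.
51 kHz mod fs = 6 kHz.
6 kHz ≤ fs/2 = 22.5 kHz, appears at 6 kHz.
Distinct values: {6 kHz, 14.7 kHz, 20.1 kHz, 21.9 kHz}.

6 kHz, 14.7 kHz, 20.1 kHz, 21.9 kHz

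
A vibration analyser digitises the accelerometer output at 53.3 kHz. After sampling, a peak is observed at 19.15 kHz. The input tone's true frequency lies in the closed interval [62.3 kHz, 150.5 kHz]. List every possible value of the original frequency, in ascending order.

Frequencies that alias to 19.15 kHz are k·fs ± 19.15 kHz for integer k ≥ 0.
k=0: 19.15 kHz.
k=1: 34.15 kHz, 72.45 kHz.
k=2: 87.45 kHz, 125.75 kHz.
k=3: 140.75 kHz, 179.05 kHz.
k=4: 194.05 kHz, 232.35 kHz.
Within [62.3 kHz, 150.5 kHz]: 72.45 kHz, 87.45 kHz, 125.75 kHz, 140.75 kHz.

72.45 kHz, 87.45 kHz, 125.75 kHz, 140.75 kHz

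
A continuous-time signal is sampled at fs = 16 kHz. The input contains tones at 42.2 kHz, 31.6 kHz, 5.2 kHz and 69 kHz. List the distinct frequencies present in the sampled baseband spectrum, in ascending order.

0.4 kHz, 5 kHz, 5.2 kHz, 5.8 kHz

fs/2 = 8 kHz.
42.2 kHz mod fs = 10.2 kHz.
10.2 kHz > fs/2 = 8 kHz, folds to fs − 10.2 kHz = 5.8 kHz.
31.6 kHz mod fs = 15.6 kHz.
15.6 kHz > fs/2 = 8 kHz, folds to fs − 15.6 kHz = 0.4 kHz.
5.2 kHz ≤ fs/2 = 8 kHz, passes unchanged.
69 kHz mod fs = 5 kHz.
5 kHz ≤ fs/2 = 8 kHz, appears at 5 kHz.
Distinct values: {0.4 kHz, 5 kHz, 5.2 kHz, 5.8 kHz}.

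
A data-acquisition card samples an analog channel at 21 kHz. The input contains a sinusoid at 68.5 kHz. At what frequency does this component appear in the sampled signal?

5.5 kHz

68.5 kHz mod fs = 5.5 kHz.
5.5 kHz ≤ fs/2 = 10.5 kHz, appears at 5.5 kHz.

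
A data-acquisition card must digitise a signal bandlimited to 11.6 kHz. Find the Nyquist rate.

Nyquist rate = 2 × 11.6 kHz = 23.2 kHz.

23.2 kHz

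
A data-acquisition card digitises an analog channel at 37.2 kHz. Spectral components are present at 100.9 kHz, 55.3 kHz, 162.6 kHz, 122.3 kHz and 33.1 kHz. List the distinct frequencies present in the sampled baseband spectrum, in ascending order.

fs/2 = 18.6 kHz.
100.9 kHz mod fs = 26.5 kHz.
26.5 kHz > fs/2 = 18.6 kHz, folds to fs − 26.5 kHz = 10.7 kHz.
55.3 kHz mod fs = 18.1 kHz.
18.1 kHz ≤ fs/2 = 18.6 kHz, appears at 18.1 kHz.
162.6 kHz mod fs = 13.8 kHz.
13.8 kHz ≤ fs/2 = 18.6 kHz, appears at 13.8 kHz.
122.3 kHz mod fs = 10.7 kHz.
10.7 kHz ≤ fs/2 = 18.6 kHz, appears at 10.7 kHz.
33.1 kHz > fs/2 = 18.6 kHz, folds to fs − 33.1 kHz = 4.1 kHz.
Distinct values: {4.1 kHz, 10.7 kHz, 13.8 kHz, 18.1 kHz}.

4.1 kHz, 10.7 kHz, 13.8 kHz, 18.1 kHz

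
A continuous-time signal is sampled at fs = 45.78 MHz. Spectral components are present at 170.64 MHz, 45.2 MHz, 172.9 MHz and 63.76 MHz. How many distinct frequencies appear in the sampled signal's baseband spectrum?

4

fs/2 = 22.89 MHz.
170.64 MHz mod fs = 33.3 MHz.
33.3 MHz > fs/2 = 22.89 MHz, folds to fs − 33.3 MHz = 12.48 MHz.
45.2 MHz > fs/2 = 22.89 MHz, folds to fs − 45.2 MHz = 0.58 MHz.
172.9 MHz mod fs = 35.56 MHz.
35.56 MHz > fs/2 = 22.89 MHz, folds to fs − 35.56 MHz = 10.22 MHz.
63.76 MHz mod fs = 17.98 MHz.
17.98 MHz ≤ fs/2 = 22.89 MHz, appears at 17.98 MHz.
Distinct values: {0.58 MHz, 10.22 MHz, 12.48 MHz, 17.98 MHz} → 4.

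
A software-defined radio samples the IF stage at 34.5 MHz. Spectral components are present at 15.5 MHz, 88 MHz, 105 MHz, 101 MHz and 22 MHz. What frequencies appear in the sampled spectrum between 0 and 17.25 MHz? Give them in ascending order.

fs/2 = 17.25 MHz.
15.5 MHz ≤ fs/2 = 17.25 MHz, passes unchanged.
88 MHz mod fs = 19 MHz.
19 MHz > fs/2 = 17.25 MHz, folds to fs − 19 MHz = 15.5 MHz.
105 MHz mod fs = 1.5 MHz.
1.5 MHz ≤ fs/2 = 17.25 MHz, appears at 1.5 MHz.
101 MHz mod fs = 32 MHz.
32 MHz > fs/2 = 17.25 MHz, folds to fs − 32 MHz = 2.5 MHz.
22 MHz > fs/2 = 17.25 MHz, folds to fs − 22 MHz = 12.5 MHz.
Distinct values: {1.5 MHz, 2.5 MHz, 12.5 MHz, 15.5 MHz}.

1.5 MHz, 2.5 MHz, 12.5 MHz, 15.5 MHz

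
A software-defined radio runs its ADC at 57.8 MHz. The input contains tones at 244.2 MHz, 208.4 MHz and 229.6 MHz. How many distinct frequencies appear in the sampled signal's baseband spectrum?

fs/2 = 28.9 MHz.
244.2 MHz mod fs = 13 MHz.
13 MHz ≤ fs/2 = 28.9 MHz, appears at 13 MHz.
208.4 MHz mod fs = 35 MHz.
35 MHz > fs/2 = 28.9 MHz, folds to fs − 35 MHz = 22.8 MHz.
229.6 MHz mod fs = 56.2 MHz.
56.2 MHz > fs/2 = 28.9 MHz, folds to fs − 56.2 MHz = 1.6 MHz.
Distinct values: {1.6 MHz, 13 MHz, 22.8 MHz} → 3.

3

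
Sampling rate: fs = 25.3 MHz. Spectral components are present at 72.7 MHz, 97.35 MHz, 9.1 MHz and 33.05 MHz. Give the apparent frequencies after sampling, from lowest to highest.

fs/2 = 12.65 MHz.
72.7 MHz mod fs = 22.1 MHz.
22.1 MHz > fs/2 = 12.65 MHz, folds to fs − 22.1 MHz = 3.2 MHz.
97.35 MHz mod fs = 21.45 MHz.
21.45 MHz > fs/2 = 12.65 MHz, folds to fs − 21.45 MHz = 3.85 MHz.
9.1 MHz ≤ fs/2 = 12.65 MHz, passes unchanged.
33.05 MHz mod fs = 7.75 MHz.
7.75 MHz ≤ fs/2 = 12.65 MHz, appears at 7.75 MHz.
Distinct values: {3.2 MHz, 3.85 MHz, 7.75 MHz, 9.1 MHz}.

3.2 MHz, 3.85 MHz, 7.75 MHz, 9.1 MHz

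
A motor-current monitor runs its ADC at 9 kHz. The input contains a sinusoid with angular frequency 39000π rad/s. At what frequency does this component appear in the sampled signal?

ω = 39000π rad/s → f = ω/(2π) = 19500 Hz = 19.5 kHz.
19.5 kHz mod fs = 1.5 kHz.
1.5 kHz ≤ fs/2 = 4.5 kHz, appears at 1.5 kHz.

1.5 kHz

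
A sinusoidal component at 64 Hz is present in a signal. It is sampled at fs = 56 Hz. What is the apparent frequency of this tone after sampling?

64 Hz mod fs = 8 Hz.
8 Hz ≤ fs/2 = 28 Hz, appears at 8 Hz.

8 Hz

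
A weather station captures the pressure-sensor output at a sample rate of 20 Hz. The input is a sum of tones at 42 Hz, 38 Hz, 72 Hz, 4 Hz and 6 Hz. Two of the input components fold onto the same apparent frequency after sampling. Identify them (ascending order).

fs/2 = 10 Hz.
42 Hz mod fs = 2 Hz.
2 Hz ≤ fs/2 = 10 Hz, appears at 2 Hz.
38 Hz mod fs = 18 Hz.
18 Hz > fs/2 = 10 Hz, folds to fs − 18 Hz = 2 Hz.
72 Hz mod fs = 12 Hz.
12 Hz > fs/2 = 10 Hz, folds to fs − 12 Hz = 8 Hz.
4 Hz ≤ fs/2 = 10 Hz, passes unchanged.
6 Hz ≤ fs/2 = 10 Hz, passes unchanged.
38 Hz and 42 Hz both map to 2 Hz.

38 Hz, 42 Hz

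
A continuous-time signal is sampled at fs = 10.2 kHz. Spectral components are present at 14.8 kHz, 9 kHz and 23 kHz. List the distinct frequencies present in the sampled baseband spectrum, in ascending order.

fs/2 = 5.1 kHz.
14.8 kHz mod fs = 4.6 kHz.
4.6 kHz ≤ fs/2 = 5.1 kHz, appears at 4.6 kHz.
9 kHz > fs/2 = 5.1 kHz, folds to fs − 9 kHz = 1.2 kHz.
23 kHz mod fs = 2.6 kHz.
2.6 kHz ≤ fs/2 = 5.1 kHz, appears at 2.6 kHz.
Distinct values: {1.2 kHz, 2.6 kHz, 4.6 kHz}.

1.2 kHz, 2.6 kHz, 4.6 kHz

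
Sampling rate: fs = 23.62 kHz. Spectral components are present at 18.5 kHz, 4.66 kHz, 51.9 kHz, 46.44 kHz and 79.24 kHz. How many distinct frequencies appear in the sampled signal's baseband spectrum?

4

fs/2 = 11.81 kHz.
18.5 kHz > fs/2 = 11.81 kHz, folds to fs − 18.5 kHz = 5.12 kHz.
4.66 kHz ≤ fs/2 = 11.81 kHz, passes unchanged.
51.9 kHz mod fs = 4.66 kHz.
4.66 kHz ≤ fs/2 = 11.81 kHz, appears at 4.66 kHz.
46.44 kHz mod fs = 22.82 kHz.
22.82 kHz > fs/2 = 11.81 kHz, folds to fs − 22.82 kHz = 0.8 kHz.
79.24 kHz mod fs = 8.38 kHz.
8.38 kHz ≤ fs/2 = 11.81 kHz, appears at 8.38 kHz.
Distinct values: {0.8 kHz, 4.66 kHz, 5.12 kHz, 8.38 kHz} → 4.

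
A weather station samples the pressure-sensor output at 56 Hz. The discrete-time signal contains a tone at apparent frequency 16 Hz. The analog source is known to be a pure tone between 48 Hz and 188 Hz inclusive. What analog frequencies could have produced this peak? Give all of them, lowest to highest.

72 Hz, 96 Hz, 128 Hz, 152 Hz, 184 Hz

Frequencies that alias to 16 Hz are k·fs ± 16 Hz for integer k ≥ 0.
k=0: 16 Hz.
k=1: 40 Hz, 72 Hz.
k=2: 96 Hz, 128 Hz.
k=3: 152 Hz, 184 Hz.
k=4: 208 Hz, 240 Hz.
Within [48 Hz, 188 Hz]: 72 Hz, 96 Hz, 128 Hz, 152 Hz, 184 Hz.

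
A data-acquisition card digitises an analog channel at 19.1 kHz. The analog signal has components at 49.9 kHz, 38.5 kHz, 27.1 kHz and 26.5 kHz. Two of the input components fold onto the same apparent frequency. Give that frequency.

7.4 kHz

fs/2 = 9.55 kHz.
49.9 kHz mod fs = 11.7 kHz.
11.7 kHz > fs/2 = 9.55 kHz, folds to fs − 11.7 kHz = 7.4 kHz.
38.5 kHz mod fs = 0.3 kHz.
0.3 kHz ≤ fs/2 = 9.55 kHz, appears at 0.3 kHz.
27.1 kHz mod fs = 8 kHz.
8 kHz ≤ fs/2 = 9.55 kHz, appears at 8 kHz.
26.5 kHz mod fs = 7.4 kHz.
7.4 kHz ≤ fs/2 = 9.55 kHz, appears at 7.4 kHz.
26.5 kHz and 49.9 kHz both map to 7.4 kHz.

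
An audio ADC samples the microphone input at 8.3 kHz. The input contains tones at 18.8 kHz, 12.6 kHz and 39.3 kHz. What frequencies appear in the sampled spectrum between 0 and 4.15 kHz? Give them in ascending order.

2.2 kHz, 4 kHz

fs/2 = 4.15 kHz.
18.8 kHz mod fs = 2.2 kHz.
2.2 kHz ≤ fs/2 = 4.15 kHz, appears at 2.2 kHz.
12.6 kHz mod fs = 4.3 kHz.
4.3 kHz > fs/2 = 4.15 kHz, folds to fs − 4.3 kHz = 4 kHz.
39.3 kHz mod fs = 6.1 kHz.
6.1 kHz > fs/2 = 4.15 kHz, folds to fs − 6.1 kHz = 2.2 kHz.
Distinct values: {2.2 kHz, 4 kHz}.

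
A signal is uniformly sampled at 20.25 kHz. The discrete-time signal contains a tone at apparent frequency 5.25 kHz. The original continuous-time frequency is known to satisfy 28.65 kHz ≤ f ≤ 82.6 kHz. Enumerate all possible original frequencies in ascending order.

35.25 kHz, 45.75 kHz, 55.5 kHz, 66 kHz, 75.75 kHz

Frequencies that alias to 5.25 kHz are k·fs ± 5.25 kHz for integer k ≥ 0.
k=0: 5.25 kHz.
k=1: 15 kHz, 25.5 kHz.
k=2: 35.25 kHz, 45.75 kHz.
k=3: 55.5 kHz, 66 kHz.
k=4: 75.75 kHz, 86.25 kHz.
k=5: 96 kHz, 106.5 kHz.
Within [28.65 kHz, 82.6 kHz]: 35.25 kHz, 45.75 kHz, 55.5 kHz, 66 kHz, 75.75 kHz.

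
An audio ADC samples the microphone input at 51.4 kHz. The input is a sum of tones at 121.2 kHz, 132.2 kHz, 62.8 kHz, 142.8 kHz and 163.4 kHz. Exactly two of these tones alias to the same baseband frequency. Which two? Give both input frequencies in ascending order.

fs/2 = 25.7 kHz.
121.2 kHz mod fs = 18.4 kHz.
18.4 kHz ≤ fs/2 = 25.7 kHz, appears at 18.4 kHz.
132.2 kHz mod fs = 29.4 kHz.
29.4 kHz > fs/2 = 25.7 kHz, folds to fs − 29.4 kHz = 22 kHz.
62.8 kHz mod fs = 11.4 kHz.
11.4 kHz ≤ fs/2 = 25.7 kHz, appears at 11.4 kHz.
142.8 kHz mod fs = 40 kHz.
40 kHz > fs/2 = 25.7 kHz, folds to fs − 40 kHz = 11.4 kHz.
163.4 kHz mod fs = 9.2 kHz.
9.2 kHz ≤ fs/2 = 25.7 kHz, appears at 9.2 kHz.
62.8 kHz and 142.8 kHz both map to 11.4 kHz.

62.8 kHz, 142.8 kHz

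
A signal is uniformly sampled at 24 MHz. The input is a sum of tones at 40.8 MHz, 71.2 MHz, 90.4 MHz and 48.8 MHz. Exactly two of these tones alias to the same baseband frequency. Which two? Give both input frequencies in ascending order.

48.8 MHz, 71.2 MHz

fs/2 = 12 MHz.
40.8 MHz mod fs = 16.8 MHz.
16.8 MHz > fs/2 = 12 MHz, folds to fs − 16.8 MHz = 7.2 MHz.
71.2 MHz mod fs = 23.2 MHz.
23.2 MHz > fs/2 = 12 MHz, folds to fs − 23.2 MHz = 0.8 MHz.
90.4 MHz mod fs = 18.4 MHz.
18.4 MHz > fs/2 = 12 MHz, folds to fs − 18.4 MHz = 5.6 MHz.
48.8 MHz mod fs = 0.8 MHz.
0.8 MHz ≤ fs/2 = 12 MHz, appears at 0.8 MHz.
48.8 MHz and 71.2 MHz both map to 0.8 MHz.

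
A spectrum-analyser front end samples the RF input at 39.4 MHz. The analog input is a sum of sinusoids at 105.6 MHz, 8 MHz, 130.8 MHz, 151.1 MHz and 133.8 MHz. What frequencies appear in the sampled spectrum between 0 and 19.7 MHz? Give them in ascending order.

6.5 MHz, 8 MHz, 12.6 MHz, 15.6 MHz

fs/2 = 19.7 MHz.
105.6 MHz mod fs = 26.8 MHz.
26.8 MHz > fs/2 = 19.7 MHz, folds to fs − 26.8 MHz = 12.6 MHz.
8 MHz ≤ fs/2 = 19.7 MHz, passes unchanged.
130.8 MHz mod fs = 12.6 MHz.
12.6 MHz ≤ fs/2 = 19.7 MHz, appears at 12.6 MHz.
151.1 MHz mod fs = 32.9 MHz.
32.9 MHz > fs/2 = 19.7 MHz, folds to fs − 32.9 MHz = 6.5 MHz.
133.8 MHz mod fs = 15.6 MHz.
15.6 MHz ≤ fs/2 = 19.7 MHz, appears at 15.6 MHz.
Distinct values: {6.5 MHz, 8 MHz, 12.6 MHz, 15.6 MHz}.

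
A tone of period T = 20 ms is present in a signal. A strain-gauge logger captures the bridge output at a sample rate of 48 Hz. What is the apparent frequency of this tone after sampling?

T = 20 ms → f = 1/T = 50 Hz.
50 Hz mod fs = 2 Hz.
2 Hz ≤ fs/2 = 24 Hz, appears at 2 Hz.

2 Hz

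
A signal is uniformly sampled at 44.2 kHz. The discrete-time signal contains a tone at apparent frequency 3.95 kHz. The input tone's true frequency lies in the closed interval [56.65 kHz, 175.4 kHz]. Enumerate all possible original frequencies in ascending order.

Frequencies that alias to 3.95 kHz are k·fs ± 3.95 kHz for integer k ≥ 0.
k=0: 3.95 kHz.
k=1: 40.25 kHz, 48.15 kHz.
k=2: 84.45 kHz, 92.35 kHz.
k=3: 128.65 kHz, 136.55 kHz.
k=4: 172.85 kHz, 180.75 kHz.
k=5: 217.05 kHz, 224.95 kHz.
Within [56.65 kHz, 175.4 kHz]: 84.45 kHz, 92.35 kHz, 128.65 kHz, 136.55 kHz, 172.85 kHz.

84.45 kHz, 92.35 kHz, 128.65 kHz, 136.55 kHz, 172.85 kHz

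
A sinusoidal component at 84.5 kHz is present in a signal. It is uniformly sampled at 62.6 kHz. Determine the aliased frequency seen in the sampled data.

21.9 kHz

84.5 kHz mod fs = 21.9 kHz.
21.9 kHz ≤ fs/2 = 31.3 kHz, appears at 21.9 kHz.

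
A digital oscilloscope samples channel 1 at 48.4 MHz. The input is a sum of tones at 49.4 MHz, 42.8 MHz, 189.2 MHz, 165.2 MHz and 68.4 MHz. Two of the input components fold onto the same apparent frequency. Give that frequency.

fs/2 = 24.2 MHz.
49.4 MHz mod fs = 1 MHz.
1 MHz ≤ fs/2 = 24.2 MHz, appears at 1 MHz.
42.8 MHz > fs/2 = 24.2 MHz, folds to fs − 42.8 MHz = 5.6 MHz.
189.2 MHz mod fs = 44 MHz.
44 MHz > fs/2 = 24.2 MHz, folds to fs − 44 MHz = 4.4 MHz.
165.2 MHz mod fs = 20 MHz.
20 MHz ≤ fs/2 = 24.2 MHz, appears at 20 MHz.
68.4 MHz mod fs = 20 MHz.
20 MHz ≤ fs/2 = 24.2 MHz, appears at 20 MHz.
68.4 MHz and 165.2 MHz both map to 20 MHz.

20 MHz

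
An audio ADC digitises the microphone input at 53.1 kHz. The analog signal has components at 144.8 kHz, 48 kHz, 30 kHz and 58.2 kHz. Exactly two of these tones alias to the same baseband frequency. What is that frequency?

5.1 kHz

fs/2 = 26.55 kHz.
144.8 kHz mod fs = 38.6 kHz.
38.6 kHz > fs/2 = 26.55 kHz, folds to fs − 38.6 kHz = 14.5 kHz.
48 kHz > fs/2 = 26.55 kHz, folds to fs − 48 kHz = 5.1 kHz.
30 kHz > fs/2 = 26.55 kHz, folds to fs − 30 kHz = 23.1 kHz.
58.2 kHz mod fs = 5.1 kHz.
5.1 kHz ≤ fs/2 = 26.55 kHz, appears at 5.1 kHz.
48 kHz and 58.2 kHz both map to 5.1 kHz.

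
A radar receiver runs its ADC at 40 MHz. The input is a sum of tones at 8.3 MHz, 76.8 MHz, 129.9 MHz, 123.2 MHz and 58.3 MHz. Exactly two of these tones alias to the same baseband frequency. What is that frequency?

fs/2 = 20 MHz.
8.3 MHz ≤ fs/2 = 20 MHz, passes unchanged.
76.8 MHz mod fs = 36.8 MHz.
36.8 MHz > fs/2 = 20 MHz, folds to fs − 36.8 MHz = 3.2 MHz.
129.9 MHz mod fs = 9.9 MHz.
9.9 MHz ≤ fs/2 = 20 MHz, appears at 9.9 MHz.
123.2 MHz mod fs = 3.2 MHz.
3.2 MHz ≤ fs/2 = 20 MHz, appears at 3.2 MHz.
58.3 MHz mod fs = 18.3 MHz.
18.3 MHz ≤ fs/2 = 20 MHz, appears at 18.3 MHz.
76.8 MHz and 123.2 MHz both map to 3.2 MHz.

3.2 MHz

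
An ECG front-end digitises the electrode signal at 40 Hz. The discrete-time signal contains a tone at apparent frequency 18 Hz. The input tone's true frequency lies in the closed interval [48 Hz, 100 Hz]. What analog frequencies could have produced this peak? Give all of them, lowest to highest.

58 Hz, 62 Hz, 98 Hz

Frequencies that alias to 18 Hz are k·fs ± 18 Hz for integer k ≥ 0.
k=0: 18 Hz.
k=1: 22 Hz, 58 Hz.
k=2: 62 Hz, 98 Hz.
k=3: 102 Hz, 138 Hz.
Within [48 Hz, 100 Hz]: 58 Hz, 62 Hz, 98 Hz.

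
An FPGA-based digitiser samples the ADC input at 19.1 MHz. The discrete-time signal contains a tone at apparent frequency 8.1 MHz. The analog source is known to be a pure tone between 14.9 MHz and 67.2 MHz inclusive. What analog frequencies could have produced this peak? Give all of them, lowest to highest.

27.2 MHz, 30.1 MHz, 46.3 MHz, 49.2 MHz, 65.4 MHz

Frequencies that alias to 8.1 MHz are k·fs ± 8.1 MHz for integer k ≥ 0.
k=0: 8.1 MHz.
k=1: 11 MHz, 27.2 MHz.
k=2: 30.1 MHz, 46.3 MHz.
k=3: 49.2 MHz, 65.4 MHz.
k=4: 68.3 MHz, 84.5 MHz.
Within [14.9 MHz, 67.2 MHz]: 27.2 MHz, 30.1 MHz, 46.3 MHz, 49.2 MHz, 65.4 MHz.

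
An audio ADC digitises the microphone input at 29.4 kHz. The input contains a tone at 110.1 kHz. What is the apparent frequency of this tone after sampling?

110.1 kHz mod fs = 21.9 kHz.
21.9 kHz > fs/2 = 14.7 kHz, folds to fs − 21.9 kHz = 7.5 kHz.

7.5 kHz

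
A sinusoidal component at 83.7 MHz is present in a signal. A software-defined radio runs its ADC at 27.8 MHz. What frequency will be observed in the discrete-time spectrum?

83.7 MHz mod fs = 0.3 MHz.
0.3 MHz ≤ fs/2 = 13.9 MHz, appears at 0.3 MHz.

0.3 MHz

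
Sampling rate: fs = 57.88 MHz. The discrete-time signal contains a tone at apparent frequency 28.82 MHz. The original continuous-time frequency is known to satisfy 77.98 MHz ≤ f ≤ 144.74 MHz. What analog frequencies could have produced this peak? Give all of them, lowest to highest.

Frequencies that alias to 28.82 MHz are k·fs ± 28.82 MHz for integer k ≥ 0.
k=0: 28.82 MHz.
k=1: 29.06 MHz, 86.7 MHz.
k=2: 86.94 MHz, 144.58 MHz.
k=3: 144.82 MHz, 202.46 MHz.
Within [77.98 MHz, 144.74 MHz]: 86.7 MHz, 86.94 MHz, 144.58 MHz.

86.7 MHz, 86.94 MHz, 144.58 MHz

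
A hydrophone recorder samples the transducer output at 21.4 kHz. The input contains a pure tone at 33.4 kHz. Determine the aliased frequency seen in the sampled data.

9.4 kHz

33.4 kHz mod fs = 12 kHz.
12 kHz > fs/2 = 10.7 kHz, folds to fs − 12 kHz = 9.4 kHz.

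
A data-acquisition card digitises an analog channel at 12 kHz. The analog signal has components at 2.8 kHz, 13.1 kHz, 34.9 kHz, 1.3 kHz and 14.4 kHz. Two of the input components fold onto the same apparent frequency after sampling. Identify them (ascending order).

13.1 kHz, 34.9 kHz

fs/2 = 6 kHz.
2.8 kHz ≤ fs/2 = 6 kHz, passes unchanged.
13.1 kHz mod fs = 1.1 kHz.
1.1 kHz ≤ fs/2 = 6 kHz, appears at 1.1 kHz.
34.9 kHz mod fs = 10.9 kHz.
10.9 kHz > fs/2 = 6 kHz, folds to fs − 10.9 kHz = 1.1 kHz.
1.3 kHz ≤ fs/2 = 6 kHz, passes unchanged.
14.4 kHz mod fs = 2.4 kHz.
2.4 kHz ≤ fs/2 = 6 kHz, appears at 2.4 kHz.
13.1 kHz and 34.9 kHz both map to 1.1 kHz.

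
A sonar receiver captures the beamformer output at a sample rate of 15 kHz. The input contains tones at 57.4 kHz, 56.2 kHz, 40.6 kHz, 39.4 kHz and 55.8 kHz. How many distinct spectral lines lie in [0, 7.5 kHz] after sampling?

fs/2 = 7.5 kHz.
57.4 kHz mod fs = 12.4 kHz.
12.4 kHz > fs/2 = 7.5 kHz, folds to fs − 12.4 kHz = 2.6 kHz.
56.2 kHz mod fs = 11.2 kHz.
11.2 kHz > fs/2 = 7.5 kHz, folds to fs − 11.2 kHz = 3.8 kHz.
40.6 kHz mod fs = 10.6 kHz.
10.6 kHz > fs/2 = 7.5 kHz, folds to fs − 10.6 kHz = 4.4 kHz.
39.4 kHz mod fs = 9.4 kHz.
9.4 kHz > fs/2 = 7.5 kHz, folds to fs − 9.4 kHz = 5.6 kHz.
55.8 kHz mod fs = 10.8 kHz.
10.8 kHz > fs/2 = 7.5 kHz, folds to fs − 10.8 kHz = 4.2 kHz.
Distinct values: {2.6 kHz, 3.8 kHz, 4.2 kHz, 4.4 kHz, 5.6 kHz} → 5.

5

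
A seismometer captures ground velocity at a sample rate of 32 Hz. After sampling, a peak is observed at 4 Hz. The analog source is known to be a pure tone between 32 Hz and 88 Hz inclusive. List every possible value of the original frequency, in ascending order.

36 Hz, 60 Hz, 68 Hz

Frequencies that alias to 4 Hz are k·fs ± 4 Hz for integer k ≥ 0.
k=0: 4 Hz.
k=1: 28 Hz, 36 Hz.
k=2: 60 Hz, 68 Hz.
k=3: 92 Hz, 100 Hz.
Within [32 Hz, 88 Hz]: 36 Hz, 60 Hz, 68 Hz.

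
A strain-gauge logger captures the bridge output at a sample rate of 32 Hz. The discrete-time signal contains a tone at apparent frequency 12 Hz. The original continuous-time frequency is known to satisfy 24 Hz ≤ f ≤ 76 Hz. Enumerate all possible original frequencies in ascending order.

44 Hz, 52 Hz, 76 Hz

Frequencies that alias to 12 Hz are k·fs ± 12 Hz for integer k ≥ 0.
k=0: 12 Hz.
k=1: 20 Hz, 44 Hz.
k=2: 52 Hz, 76 Hz.
k=3: 84 Hz, 108 Hz.
Within [24 Hz, 76 Hz]: 44 Hz, 52 Hz, 76 Hz.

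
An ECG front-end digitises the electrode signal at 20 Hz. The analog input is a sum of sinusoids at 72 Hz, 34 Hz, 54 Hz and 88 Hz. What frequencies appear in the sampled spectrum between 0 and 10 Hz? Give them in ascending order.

fs/2 = 10 Hz.
72 Hz mod fs = 12 Hz.
12 Hz > fs/2 = 10 Hz, folds to fs − 12 Hz = 8 Hz.
34 Hz mod fs = 14 Hz.
14 Hz > fs/2 = 10 Hz, folds to fs − 14 Hz = 6 Hz.
54 Hz mod fs = 14 Hz.
14 Hz > fs/2 = 10 Hz, folds to fs − 14 Hz = 6 Hz.
88 Hz mod fs = 8 Hz.
8 Hz ≤ fs/2 = 10 Hz, appears at 8 Hz.
Distinct values: {6 Hz, 8 Hz}.

6 Hz, 8 Hz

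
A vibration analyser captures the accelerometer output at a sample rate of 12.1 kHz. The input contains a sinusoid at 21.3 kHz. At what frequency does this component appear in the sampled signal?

2.9 kHz

21.3 kHz mod fs = 9.2 kHz.
9.2 kHz > fs/2 = 6.05 kHz, folds to fs − 9.2 kHz = 2.9 kHz.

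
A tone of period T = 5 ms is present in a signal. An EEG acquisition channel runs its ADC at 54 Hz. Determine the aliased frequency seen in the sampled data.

T = 5 ms → f = 1/T = 200 Hz.
200 Hz mod fs = 38 Hz.
38 Hz > fs/2 = 27 Hz, folds to fs − 38 Hz = 16 Hz.

16 Hz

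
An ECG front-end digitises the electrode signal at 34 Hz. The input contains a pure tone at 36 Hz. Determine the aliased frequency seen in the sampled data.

36 Hz mod fs = 2 Hz.
2 Hz ≤ fs/2 = 17 Hz, appears at 2 Hz.

2 Hz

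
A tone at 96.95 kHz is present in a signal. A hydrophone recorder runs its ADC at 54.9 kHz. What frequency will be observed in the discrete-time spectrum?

96.95 kHz mod fs = 42.05 kHz.
42.05 kHz > fs/2 = 27.45 kHz, folds to fs − 42.05 kHz = 12.85 kHz.

12.85 kHz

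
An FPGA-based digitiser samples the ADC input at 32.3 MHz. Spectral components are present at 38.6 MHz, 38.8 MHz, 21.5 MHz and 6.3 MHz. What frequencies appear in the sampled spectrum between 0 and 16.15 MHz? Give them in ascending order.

6.3 MHz, 6.5 MHz, 10.8 MHz

fs/2 = 16.15 MHz.
38.6 MHz mod fs = 6.3 MHz.
6.3 MHz ≤ fs/2 = 16.15 MHz, appears at 6.3 MHz.
38.8 MHz mod fs = 6.5 MHz.
6.5 MHz ≤ fs/2 = 16.15 MHz, appears at 6.5 MHz.
21.5 MHz > fs/2 = 16.15 MHz, folds to fs − 21.5 MHz = 10.8 MHz.
6.3 MHz ≤ fs/2 = 16.15 MHz, passes unchanged.
Distinct values: {6.3 MHz, 6.5 MHz, 10.8 MHz}.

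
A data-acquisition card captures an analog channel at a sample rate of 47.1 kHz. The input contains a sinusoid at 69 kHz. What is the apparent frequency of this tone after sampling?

69 kHz mod fs = 21.9 kHz.
21.9 kHz ≤ fs/2 = 23.55 kHz, appears at 21.9 kHz.

21.9 kHz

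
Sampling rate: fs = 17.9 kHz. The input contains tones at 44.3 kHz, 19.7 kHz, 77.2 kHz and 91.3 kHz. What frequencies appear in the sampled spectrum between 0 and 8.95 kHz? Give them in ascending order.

fs/2 = 8.95 kHz.
44.3 kHz mod fs = 8.5 kHz.
8.5 kHz ≤ fs/2 = 8.95 kHz, appears at 8.5 kHz.
19.7 kHz mod fs = 1.8 kHz.
1.8 kHz ≤ fs/2 = 8.95 kHz, appears at 1.8 kHz.
77.2 kHz mod fs = 5.6 kHz.
5.6 kHz ≤ fs/2 = 8.95 kHz, appears at 5.6 kHz.
91.3 kHz mod fs = 1.8 kHz.
1.8 kHz ≤ fs/2 = 8.95 kHz, appears at 1.8 kHz.
Distinct values: {1.8 kHz, 5.6 kHz, 8.5 kHz}.

1.8 kHz, 5.6 kHz, 8.5 kHz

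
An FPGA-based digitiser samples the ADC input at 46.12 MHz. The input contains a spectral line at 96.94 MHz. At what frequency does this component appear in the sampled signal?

96.94 MHz mod fs = 4.7 MHz.
4.7 MHz ≤ fs/2 = 23.06 MHz, appears at 4.7 MHz.

4.7 MHz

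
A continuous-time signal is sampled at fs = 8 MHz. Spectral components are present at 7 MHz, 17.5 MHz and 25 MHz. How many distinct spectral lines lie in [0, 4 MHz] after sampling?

fs/2 = 4 MHz.
7 MHz > fs/2 = 4 MHz, folds to fs − 7 MHz = 1 MHz.
17.5 MHz mod fs = 1.5 MHz.
1.5 MHz ≤ fs/2 = 4 MHz, appears at 1.5 MHz.
25 MHz mod fs = 1 MHz.
1 MHz ≤ fs/2 = 4 MHz, appears at 1 MHz.
Distinct values: {1 MHz, 1.5 MHz} → 2.

2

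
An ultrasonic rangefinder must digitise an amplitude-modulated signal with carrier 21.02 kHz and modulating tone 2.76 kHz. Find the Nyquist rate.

AM sidebands sit at fc ± fm = 18.26 kHz and 23.78 kHz.
Highest-frequency component: 23.78 kHz.
Nyquist rate = 2 × 23.78 kHz = 47.56 kHz.

47.56 kHz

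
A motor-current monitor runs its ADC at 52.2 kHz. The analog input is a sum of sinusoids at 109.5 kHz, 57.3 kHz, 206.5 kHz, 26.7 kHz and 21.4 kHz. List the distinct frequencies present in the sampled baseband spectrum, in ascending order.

2.3 kHz, 5.1 kHz, 21.4 kHz, 25.5 kHz

fs/2 = 26.1 kHz.
109.5 kHz mod fs = 5.1 kHz.
5.1 kHz ≤ fs/2 = 26.1 kHz, appears at 5.1 kHz.
57.3 kHz mod fs = 5.1 kHz.
5.1 kHz ≤ fs/2 = 26.1 kHz, appears at 5.1 kHz.
206.5 kHz mod fs = 49.9 kHz.
49.9 kHz > fs/2 = 26.1 kHz, folds to fs − 49.9 kHz = 2.3 kHz.
26.7 kHz > fs/2 = 26.1 kHz, folds to fs − 26.7 kHz = 25.5 kHz.
21.4 kHz ≤ fs/2 = 26.1 kHz, passes unchanged.
Distinct values: {2.3 kHz, 5.1 kHz, 21.4 kHz, 25.5 kHz}.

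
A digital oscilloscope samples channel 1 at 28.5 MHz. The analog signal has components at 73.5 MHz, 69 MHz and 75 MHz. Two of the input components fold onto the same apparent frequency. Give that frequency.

12 MHz

fs/2 = 14.25 MHz.
73.5 MHz mod fs = 16.5 MHz.
16.5 MHz > fs/2 = 14.25 MHz, folds to fs − 16.5 MHz = 12 MHz.
69 MHz mod fs = 12 MHz.
12 MHz ≤ fs/2 = 14.25 MHz, appears at 12 MHz.
75 MHz mod fs = 18 MHz.
18 MHz > fs/2 = 14.25 MHz, folds to fs − 18 MHz = 10.5 MHz.
69 MHz and 73.5 MHz both map to 12 MHz.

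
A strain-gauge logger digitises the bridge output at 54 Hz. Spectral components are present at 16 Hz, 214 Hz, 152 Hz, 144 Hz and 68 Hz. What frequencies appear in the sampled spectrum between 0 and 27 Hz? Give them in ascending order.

fs/2 = 27 Hz.
16 Hz ≤ fs/2 = 27 Hz, passes unchanged.
214 Hz mod fs = 52 Hz.
52 Hz > fs/2 = 27 Hz, folds to fs − 52 Hz = 2 Hz.
152 Hz mod fs = 44 Hz.
44 Hz > fs/2 = 27 Hz, folds to fs − 44 Hz = 10 Hz.
144 Hz mod fs = 36 Hz.
36 Hz > fs/2 = 27 Hz, folds to fs − 36 Hz = 18 Hz.
68 Hz mod fs = 14 Hz.
14 Hz ≤ fs/2 = 27 Hz, appears at 14 Hz.
Distinct values: {2 Hz, 10 Hz, 14 Hz, 16 Hz, 18 Hz}.

2 Hz, 10 Hz, 14 Hz, 16 Hz, 18 Hz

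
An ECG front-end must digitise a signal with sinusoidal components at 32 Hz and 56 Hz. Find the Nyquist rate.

Highest-frequency component: 56 Hz.
Nyquist rate = 2 × 56 Hz = 112 Hz.

112 Hz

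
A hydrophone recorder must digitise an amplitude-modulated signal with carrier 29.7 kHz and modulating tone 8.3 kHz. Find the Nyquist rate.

AM sidebands sit at fc ± fm = 21.4 kHz and 38 kHz.
Highest-frequency component: 38 kHz.
Nyquist rate = 2 × 38 kHz = 76 kHz.

76 kHz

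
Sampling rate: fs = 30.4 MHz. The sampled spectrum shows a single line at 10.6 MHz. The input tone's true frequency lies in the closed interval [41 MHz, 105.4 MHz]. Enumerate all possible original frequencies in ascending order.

Frequencies that alias to 10.6 MHz are k·fs ± 10.6 MHz for integer k ≥ 0.
k=0: 10.6 MHz.
k=1: 19.8 MHz, 41 MHz.
k=2: 50.2 MHz, 71.4 MHz.
k=3: 80.6 MHz, 101.8 MHz.
k=4: 111 MHz, 132.2 MHz.
Within [41 MHz, 105.4 MHz]: 41 MHz, 50.2 MHz, 71.4 MHz, 80.6 MHz, 101.8 MHz.

41 MHz, 50.2 MHz, 71.4 MHz, 80.6 MHz, 101.8 MHz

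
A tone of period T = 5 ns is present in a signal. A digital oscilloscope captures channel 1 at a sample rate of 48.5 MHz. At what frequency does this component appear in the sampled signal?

6 MHz

T = 5 ns → f = 1/T = 200 MHz.
200 MHz mod fs = 6 MHz.
6 MHz ≤ fs/2 = 24.25 MHz, appears at 6 MHz.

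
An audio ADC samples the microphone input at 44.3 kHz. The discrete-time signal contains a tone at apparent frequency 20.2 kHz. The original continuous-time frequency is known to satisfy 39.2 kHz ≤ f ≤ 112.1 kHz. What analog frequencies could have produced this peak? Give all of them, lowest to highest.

Frequencies that alias to 20.2 kHz are k·fs ± 20.2 kHz for integer k ≥ 0.
k=0: 20.2 kHz.
k=1: 24.1 kHz, 64.5 kHz.
k=2: 68.4 kHz, 108.8 kHz.
k=3: 112.7 kHz, 153.1 kHz.
Within [39.2 kHz, 112.1 kHz]: 64.5 kHz, 68.4 kHz, 108.8 kHz.

64.5 kHz, 68.4 kHz, 108.8 kHz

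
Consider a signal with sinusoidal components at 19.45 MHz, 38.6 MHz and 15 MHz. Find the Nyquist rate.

Highest-frequency component: 38.6 MHz.
Nyquist rate = 2 × 38.6 MHz = 77.2 MHz.

77.2 MHz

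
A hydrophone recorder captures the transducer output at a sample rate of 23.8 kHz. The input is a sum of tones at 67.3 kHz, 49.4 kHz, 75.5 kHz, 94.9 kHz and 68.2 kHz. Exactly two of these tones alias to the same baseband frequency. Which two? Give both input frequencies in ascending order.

fs/2 = 11.9 kHz.
67.3 kHz mod fs = 19.7 kHz.
19.7 kHz > fs/2 = 11.9 kHz, folds to fs − 19.7 kHz = 4.1 kHz.
49.4 kHz mod fs = 1.8 kHz.
1.8 kHz ≤ fs/2 = 11.9 kHz, appears at 1.8 kHz.
75.5 kHz mod fs = 4.1 kHz.
4.1 kHz ≤ fs/2 = 11.9 kHz, appears at 4.1 kHz.
94.9 kHz mod fs = 23.5 kHz.
23.5 kHz > fs/2 = 11.9 kHz, folds to fs − 23.5 kHz = 0.3 kHz.
68.2 kHz mod fs = 20.6 kHz.
20.6 kHz > fs/2 = 11.9 kHz, folds to fs − 20.6 kHz = 3.2 kHz.
67.3 kHz and 75.5 kHz both map to 4.1 kHz.

67.3 kHz, 75.5 kHz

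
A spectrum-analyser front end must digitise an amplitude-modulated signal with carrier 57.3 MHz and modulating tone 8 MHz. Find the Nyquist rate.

130.6 MHz

AM sidebands sit at fc ± fm = 49.3 MHz and 65.3 MHz.
Highest-frequency component: 65.3 MHz.
Nyquist rate = 2 × 65.3 MHz = 130.6 MHz.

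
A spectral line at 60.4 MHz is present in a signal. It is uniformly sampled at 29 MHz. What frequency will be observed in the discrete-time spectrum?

60.4 MHz mod fs = 2.4 MHz.
2.4 MHz ≤ fs/2 = 14.5 MHz, appears at 2.4 MHz.

2.4 MHz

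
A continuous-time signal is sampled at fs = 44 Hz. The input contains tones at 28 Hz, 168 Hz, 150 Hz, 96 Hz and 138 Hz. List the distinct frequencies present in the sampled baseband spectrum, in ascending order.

fs/2 = 22 Hz.
28 Hz > fs/2 = 22 Hz, folds to fs − 28 Hz = 16 Hz.
168 Hz mod fs = 36 Hz.
36 Hz > fs/2 = 22 Hz, folds to fs − 36 Hz = 8 Hz.
150 Hz mod fs = 18 Hz.
18 Hz ≤ fs/2 = 22 Hz, appears at 18 Hz.
96 Hz mod fs = 8 Hz.
8 Hz ≤ fs/2 = 22 Hz, appears at 8 Hz.
138 Hz mod fs = 6 Hz.
6 Hz ≤ fs/2 = 22 Hz, appears at 6 Hz.
Distinct values: {6 Hz, 8 Hz, 16 Hz, 18 Hz}.

6 Hz, 8 Hz, 16 Hz, 18 Hz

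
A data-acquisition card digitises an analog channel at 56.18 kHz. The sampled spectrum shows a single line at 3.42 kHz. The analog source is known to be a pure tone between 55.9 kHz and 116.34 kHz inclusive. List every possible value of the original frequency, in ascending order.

59.6 kHz, 108.94 kHz, 115.78 kHz

Frequencies that alias to 3.42 kHz are k·fs ± 3.42 kHz for integer k ≥ 0.
k=0: 3.42 kHz.
k=1: 52.76 kHz, 59.6 kHz.
k=2: 108.94 kHz, 115.78 kHz.
k=3: 165.12 kHz, 171.96 kHz.
Within [55.9 kHz, 116.34 kHz]: 59.6 kHz, 108.94 kHz, 115.78 kHz.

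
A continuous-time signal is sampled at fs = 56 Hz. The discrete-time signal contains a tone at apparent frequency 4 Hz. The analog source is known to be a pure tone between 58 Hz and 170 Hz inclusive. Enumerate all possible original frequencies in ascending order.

60 Hz, 108 Hz, 116 Hz, 164 Hz

Frequencies that alias to 4 Hz are k·fs ± 4 Hz for integer k ≥ 0.
k=0: 4 Hz.
k=1: 52 Hz, 60 Hz.
k=2: 108 Hz, 116 Hz.
k=3: 164 Hz, 172 Hz.
k=4: 220 Hz, 228 Hz.
Within [58 Hz, 170 Hz]: 60 Hz, 108 Hz, 116 Hz, 164 Hz.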